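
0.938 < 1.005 True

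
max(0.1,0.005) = 0.1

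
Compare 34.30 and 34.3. They are equal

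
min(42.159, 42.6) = 42.159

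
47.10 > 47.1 False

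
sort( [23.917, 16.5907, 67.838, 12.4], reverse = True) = [67.838, 23.917, 16.5907, 12.4]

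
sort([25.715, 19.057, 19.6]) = [19.057, 19.6, 25.715]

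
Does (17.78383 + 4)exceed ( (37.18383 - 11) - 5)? Yes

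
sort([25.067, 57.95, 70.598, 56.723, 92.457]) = [25.067, 56.723, 57.95, 70.598, 92.457]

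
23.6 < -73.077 False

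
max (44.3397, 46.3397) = 46.3397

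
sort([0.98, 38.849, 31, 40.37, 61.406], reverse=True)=[61.406, 40.37, 38.849, 31, 0.98]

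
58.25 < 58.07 False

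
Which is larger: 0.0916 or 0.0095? 0.0916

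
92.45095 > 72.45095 True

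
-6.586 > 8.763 False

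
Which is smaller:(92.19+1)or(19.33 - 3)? (19.33 - 3)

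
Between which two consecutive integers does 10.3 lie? 10 and 11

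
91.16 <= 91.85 True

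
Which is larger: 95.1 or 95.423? 95.423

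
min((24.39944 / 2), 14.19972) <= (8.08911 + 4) False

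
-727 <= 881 True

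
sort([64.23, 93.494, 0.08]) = [0.08, 64.23, 93.494]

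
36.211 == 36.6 False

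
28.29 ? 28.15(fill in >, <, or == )>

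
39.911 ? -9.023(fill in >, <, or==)>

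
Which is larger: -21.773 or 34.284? 34.284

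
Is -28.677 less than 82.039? Yes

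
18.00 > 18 False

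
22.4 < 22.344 False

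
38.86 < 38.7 False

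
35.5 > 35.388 True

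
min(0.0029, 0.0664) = 0.0029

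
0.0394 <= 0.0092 False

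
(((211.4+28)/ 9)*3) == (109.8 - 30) True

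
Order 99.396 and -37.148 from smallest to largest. -37.148, 99.396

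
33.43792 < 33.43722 False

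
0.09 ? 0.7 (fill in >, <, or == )<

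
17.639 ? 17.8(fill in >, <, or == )<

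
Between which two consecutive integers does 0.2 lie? 0 and 1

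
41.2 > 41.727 False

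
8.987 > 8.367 True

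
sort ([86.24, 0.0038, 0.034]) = [0.0038, 0.034, 86.24]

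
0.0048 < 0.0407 True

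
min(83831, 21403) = 21403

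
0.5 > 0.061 True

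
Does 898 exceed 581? Yes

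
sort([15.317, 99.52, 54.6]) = [15.317, 54.6, 99.52]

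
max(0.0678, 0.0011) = 0.0678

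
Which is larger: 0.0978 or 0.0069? 0.0978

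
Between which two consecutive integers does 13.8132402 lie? 13 and 14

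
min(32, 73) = 32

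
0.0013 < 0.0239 True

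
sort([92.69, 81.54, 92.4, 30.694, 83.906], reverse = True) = [92.69, 92.4, 83.906, 81.54, 30.694]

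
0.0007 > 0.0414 False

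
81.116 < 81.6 True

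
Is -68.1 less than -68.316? No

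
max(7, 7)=7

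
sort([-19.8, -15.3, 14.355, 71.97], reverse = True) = [71.97, 14.355, -15.3, -19.8]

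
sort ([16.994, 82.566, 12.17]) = [12.17, 16.994, 82.566]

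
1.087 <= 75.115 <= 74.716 False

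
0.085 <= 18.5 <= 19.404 True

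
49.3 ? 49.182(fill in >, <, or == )>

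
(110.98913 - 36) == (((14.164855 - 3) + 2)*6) False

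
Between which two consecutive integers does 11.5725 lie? 11 and 12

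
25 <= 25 True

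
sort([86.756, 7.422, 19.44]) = [7.422, 19.44, 86.756]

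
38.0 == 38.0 True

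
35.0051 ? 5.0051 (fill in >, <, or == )>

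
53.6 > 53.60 False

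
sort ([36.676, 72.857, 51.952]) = [36.676, 51.952, 72.857]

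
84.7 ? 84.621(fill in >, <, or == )>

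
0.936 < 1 True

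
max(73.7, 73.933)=73.933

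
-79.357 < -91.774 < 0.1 False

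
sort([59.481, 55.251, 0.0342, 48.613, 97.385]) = [0.0342, 48.613, 55.251, 59.481, 97.385]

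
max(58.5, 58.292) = 58.5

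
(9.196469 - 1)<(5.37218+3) True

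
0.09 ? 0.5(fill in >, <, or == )<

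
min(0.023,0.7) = 0.023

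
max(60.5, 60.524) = 60.524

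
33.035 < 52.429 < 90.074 True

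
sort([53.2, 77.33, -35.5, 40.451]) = [-35.5, 40.451, 53.2, 77.33]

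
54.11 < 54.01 False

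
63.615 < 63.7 True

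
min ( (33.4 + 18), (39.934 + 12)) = 51.4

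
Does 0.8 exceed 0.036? Yes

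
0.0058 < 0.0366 True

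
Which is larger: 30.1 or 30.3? 30.3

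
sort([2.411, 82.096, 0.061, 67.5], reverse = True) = [82.096, 67.5, 2.411, 0.061]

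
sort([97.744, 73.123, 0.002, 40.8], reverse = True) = [97.744, 73.123, 40.8, 0.002]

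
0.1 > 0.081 True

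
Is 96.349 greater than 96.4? No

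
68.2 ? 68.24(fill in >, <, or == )<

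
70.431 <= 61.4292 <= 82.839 False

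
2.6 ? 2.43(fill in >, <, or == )>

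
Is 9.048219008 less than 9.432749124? Yes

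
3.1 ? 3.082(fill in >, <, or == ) >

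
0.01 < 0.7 True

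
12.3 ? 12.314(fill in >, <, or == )<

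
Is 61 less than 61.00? No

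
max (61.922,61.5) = 61.922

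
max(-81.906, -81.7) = -81.7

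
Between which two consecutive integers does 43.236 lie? 43 and 44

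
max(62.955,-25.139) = 62.955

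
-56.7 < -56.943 False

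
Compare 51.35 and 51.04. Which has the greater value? 51.35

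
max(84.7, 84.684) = 84.7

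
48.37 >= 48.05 True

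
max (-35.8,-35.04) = -35.04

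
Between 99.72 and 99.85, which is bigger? 99.85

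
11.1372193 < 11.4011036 True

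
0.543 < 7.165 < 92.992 True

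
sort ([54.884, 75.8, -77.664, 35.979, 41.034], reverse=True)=[75.8, 54.884, 41.034, 35.979, -77.664]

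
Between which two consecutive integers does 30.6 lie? 30 and 31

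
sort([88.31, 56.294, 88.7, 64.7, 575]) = [56.294, 64.7, 88.31, 88.7, 575]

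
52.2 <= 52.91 True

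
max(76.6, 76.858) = 76.858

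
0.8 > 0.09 True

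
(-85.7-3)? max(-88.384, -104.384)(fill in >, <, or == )<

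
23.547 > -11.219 True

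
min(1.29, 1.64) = 1.29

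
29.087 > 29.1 False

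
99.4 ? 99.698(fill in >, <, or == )<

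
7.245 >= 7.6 False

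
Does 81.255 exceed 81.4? No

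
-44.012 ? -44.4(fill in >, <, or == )>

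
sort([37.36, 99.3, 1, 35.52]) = [1, 35.52, 37.36, 99.3]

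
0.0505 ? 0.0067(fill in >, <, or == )>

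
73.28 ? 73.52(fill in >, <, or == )<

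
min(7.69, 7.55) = 7.55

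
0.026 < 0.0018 False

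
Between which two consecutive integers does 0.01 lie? 0 and 1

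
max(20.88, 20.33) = 20.88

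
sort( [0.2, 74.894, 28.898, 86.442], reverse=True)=[86.442, 74.894, 28.898, 0.2]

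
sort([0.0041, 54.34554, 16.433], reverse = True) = [54.34554, 16.433, 0.0041]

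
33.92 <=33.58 False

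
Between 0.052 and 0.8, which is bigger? 0.8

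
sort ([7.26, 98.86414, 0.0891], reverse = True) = [98.86414, 7.26, 0.0891]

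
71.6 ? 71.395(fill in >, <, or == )>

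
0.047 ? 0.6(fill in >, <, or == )<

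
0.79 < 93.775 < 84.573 False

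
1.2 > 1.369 False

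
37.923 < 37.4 False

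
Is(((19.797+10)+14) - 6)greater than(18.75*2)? Yes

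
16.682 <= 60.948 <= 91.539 True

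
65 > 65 False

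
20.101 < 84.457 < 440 True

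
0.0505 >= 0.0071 True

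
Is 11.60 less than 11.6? No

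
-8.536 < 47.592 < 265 True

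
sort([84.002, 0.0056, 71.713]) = [0.0056, 71.713, 84.002]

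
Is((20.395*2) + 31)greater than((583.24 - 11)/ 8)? Yes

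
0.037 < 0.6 True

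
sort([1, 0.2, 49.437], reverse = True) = [49.437, 1, 0.2]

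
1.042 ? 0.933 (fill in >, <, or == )>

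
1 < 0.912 False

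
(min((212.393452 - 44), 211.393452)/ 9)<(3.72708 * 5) False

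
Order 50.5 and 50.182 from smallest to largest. 50.182, 50.5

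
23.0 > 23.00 False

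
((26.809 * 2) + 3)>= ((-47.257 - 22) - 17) True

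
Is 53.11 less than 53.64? Yes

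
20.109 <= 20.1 False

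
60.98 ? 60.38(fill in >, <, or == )>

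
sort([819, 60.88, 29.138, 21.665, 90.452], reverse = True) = [819, 90.452, 60.88, 29.138, 21.665]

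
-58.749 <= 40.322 True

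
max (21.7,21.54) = 21.7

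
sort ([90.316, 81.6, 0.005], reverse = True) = [90.316, 81.6, 0.005]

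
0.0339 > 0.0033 True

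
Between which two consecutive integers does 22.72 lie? 22 and 23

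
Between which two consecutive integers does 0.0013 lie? 0 and 1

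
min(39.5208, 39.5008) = 39.5008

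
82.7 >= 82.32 True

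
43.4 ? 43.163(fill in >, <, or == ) >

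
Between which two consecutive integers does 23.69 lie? 23 and 24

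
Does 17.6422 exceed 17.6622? No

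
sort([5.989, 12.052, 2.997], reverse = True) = [12.052, 5.989, 2.997]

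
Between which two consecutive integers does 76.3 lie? 76 and 77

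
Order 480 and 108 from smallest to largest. 108, 480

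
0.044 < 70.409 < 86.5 True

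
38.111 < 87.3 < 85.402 False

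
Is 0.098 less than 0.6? Yes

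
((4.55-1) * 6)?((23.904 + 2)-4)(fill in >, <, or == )<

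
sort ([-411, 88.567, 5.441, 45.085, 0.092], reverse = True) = [88.567, 45.085, 5.441, 0.092, -411]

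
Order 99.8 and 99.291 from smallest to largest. 99.291, 99.8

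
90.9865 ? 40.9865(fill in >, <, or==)>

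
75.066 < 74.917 False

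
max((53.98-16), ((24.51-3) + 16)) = 37.98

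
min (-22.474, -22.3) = -22.474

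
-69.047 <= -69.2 False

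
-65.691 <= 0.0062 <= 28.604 True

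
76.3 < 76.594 True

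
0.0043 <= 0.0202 True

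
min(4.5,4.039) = 4.039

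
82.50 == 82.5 True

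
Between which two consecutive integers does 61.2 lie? 61 and 62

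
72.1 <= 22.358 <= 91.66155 False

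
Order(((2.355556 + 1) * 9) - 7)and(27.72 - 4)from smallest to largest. (((2.355556 + 1) * 9) - 7), (27.72 - 4)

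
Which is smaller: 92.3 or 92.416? 92.3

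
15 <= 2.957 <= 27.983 False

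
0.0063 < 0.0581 True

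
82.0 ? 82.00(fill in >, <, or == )==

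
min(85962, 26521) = 26521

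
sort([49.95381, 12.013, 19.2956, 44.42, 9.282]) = [9.282, 12.013, 19.2956, 44.42, 49.95381]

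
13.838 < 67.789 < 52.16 False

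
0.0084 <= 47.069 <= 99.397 True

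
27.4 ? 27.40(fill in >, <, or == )==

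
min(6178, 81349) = 6178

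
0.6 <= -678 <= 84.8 False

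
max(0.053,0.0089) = 0.053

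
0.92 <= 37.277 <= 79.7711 True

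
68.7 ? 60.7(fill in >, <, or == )>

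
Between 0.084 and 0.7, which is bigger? 0.7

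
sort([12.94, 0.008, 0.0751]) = [0.008, 0.0751, 12.94]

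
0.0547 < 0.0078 False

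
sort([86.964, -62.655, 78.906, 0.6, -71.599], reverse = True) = [86.964, 78.906, 0.6, -62.655, -71.599]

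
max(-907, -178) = -178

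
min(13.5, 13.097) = 13.097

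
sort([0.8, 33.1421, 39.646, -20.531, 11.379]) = [-20.531, 0.8, 11.379, 33.1421, 39.646]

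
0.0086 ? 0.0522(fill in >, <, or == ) <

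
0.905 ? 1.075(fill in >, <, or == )<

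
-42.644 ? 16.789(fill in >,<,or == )<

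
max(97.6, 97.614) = 97.614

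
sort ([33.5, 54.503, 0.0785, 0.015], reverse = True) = [54.503, 33.5, 0.0785, 0.015]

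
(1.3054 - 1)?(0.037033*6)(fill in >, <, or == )>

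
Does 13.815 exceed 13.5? Yes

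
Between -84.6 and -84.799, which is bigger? -84.6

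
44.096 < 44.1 True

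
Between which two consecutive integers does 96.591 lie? 96 and 97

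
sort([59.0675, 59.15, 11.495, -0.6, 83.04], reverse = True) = [83.04, 59.15, 59.0675, 11.495, -0.6]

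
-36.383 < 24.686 True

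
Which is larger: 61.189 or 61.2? 61.2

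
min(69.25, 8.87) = 8.87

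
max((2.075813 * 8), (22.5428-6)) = 16.606504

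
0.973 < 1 True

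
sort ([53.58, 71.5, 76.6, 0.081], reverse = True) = [76.6, 71.5, 53.58, 0.081]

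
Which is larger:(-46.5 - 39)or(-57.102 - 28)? (-57.102 - 28)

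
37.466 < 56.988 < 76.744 True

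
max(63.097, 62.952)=63.097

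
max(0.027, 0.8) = 0.8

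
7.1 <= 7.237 True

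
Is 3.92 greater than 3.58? Yes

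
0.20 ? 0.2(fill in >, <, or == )==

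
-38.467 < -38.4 True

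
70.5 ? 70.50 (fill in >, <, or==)==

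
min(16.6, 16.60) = 16.6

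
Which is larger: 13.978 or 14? 14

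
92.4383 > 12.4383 True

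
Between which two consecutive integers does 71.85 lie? 71 and 72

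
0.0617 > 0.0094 True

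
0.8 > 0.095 True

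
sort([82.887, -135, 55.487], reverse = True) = [82.887, 55.487, -135]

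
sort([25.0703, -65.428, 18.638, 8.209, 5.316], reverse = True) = [25.0703, 18.638, 8.209, 5.316, -65.428]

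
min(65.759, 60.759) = 60.759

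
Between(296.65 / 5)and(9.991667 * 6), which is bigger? (9.991667 * 6)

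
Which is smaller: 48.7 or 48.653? 48.653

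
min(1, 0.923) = 0.923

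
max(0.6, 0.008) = 0.6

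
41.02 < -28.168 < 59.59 False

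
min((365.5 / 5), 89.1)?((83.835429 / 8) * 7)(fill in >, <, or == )<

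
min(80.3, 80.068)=80.068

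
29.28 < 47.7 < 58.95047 True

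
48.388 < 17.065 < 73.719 False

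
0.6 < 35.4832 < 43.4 True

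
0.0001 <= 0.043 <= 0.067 True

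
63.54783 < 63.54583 False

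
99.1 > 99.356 False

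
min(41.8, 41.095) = 41.095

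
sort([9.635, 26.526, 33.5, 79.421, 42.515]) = [9.635, 26.526, 33.5, 42.515, 79.421]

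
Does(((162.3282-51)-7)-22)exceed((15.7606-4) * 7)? Yes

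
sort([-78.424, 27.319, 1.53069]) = [-78.424, 1.53069, 27.319]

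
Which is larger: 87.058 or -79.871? 87.058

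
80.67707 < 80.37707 False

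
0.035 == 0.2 False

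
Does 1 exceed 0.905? Yes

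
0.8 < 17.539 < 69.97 True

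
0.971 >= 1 False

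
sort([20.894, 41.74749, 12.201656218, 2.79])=[2.79, 12.201656218, 20.894, 41.74749]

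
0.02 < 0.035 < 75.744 True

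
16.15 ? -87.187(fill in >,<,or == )>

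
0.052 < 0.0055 False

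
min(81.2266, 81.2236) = 81.2236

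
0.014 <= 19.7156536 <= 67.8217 True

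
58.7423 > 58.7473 False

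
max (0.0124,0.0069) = 0.0124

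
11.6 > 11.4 True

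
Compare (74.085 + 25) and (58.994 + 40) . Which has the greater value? (74.085 + 25)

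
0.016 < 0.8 True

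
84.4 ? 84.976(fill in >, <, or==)<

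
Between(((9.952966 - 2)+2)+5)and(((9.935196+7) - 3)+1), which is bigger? (((9.952966 - 2)+2)+5)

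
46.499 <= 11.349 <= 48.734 False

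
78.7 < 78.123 False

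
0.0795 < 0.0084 False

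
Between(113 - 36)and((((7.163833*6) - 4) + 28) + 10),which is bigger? (113 - 36)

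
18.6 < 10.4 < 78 False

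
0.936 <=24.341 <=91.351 True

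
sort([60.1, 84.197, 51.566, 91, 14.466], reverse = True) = [91, 84.197, 60.1, 51.566, 14.466]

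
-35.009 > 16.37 False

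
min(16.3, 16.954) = 16.3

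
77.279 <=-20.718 False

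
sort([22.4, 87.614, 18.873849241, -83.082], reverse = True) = [87.614, 22.4, 18.873849241, -83.082]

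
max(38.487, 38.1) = 38.487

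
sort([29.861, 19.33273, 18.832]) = [18.832, 19.33273, 29.861]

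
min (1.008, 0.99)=0.99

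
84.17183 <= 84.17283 True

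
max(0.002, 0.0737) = 0.0737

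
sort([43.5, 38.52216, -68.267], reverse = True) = [43.5, 38.52216, -68.267]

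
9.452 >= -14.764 True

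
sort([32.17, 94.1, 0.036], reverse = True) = [94.1, 32.17, 0.036]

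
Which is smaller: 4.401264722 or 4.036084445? 4.036084445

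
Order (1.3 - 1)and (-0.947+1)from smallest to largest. (-0.947+1), (1.3 - 1)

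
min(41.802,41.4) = 41.4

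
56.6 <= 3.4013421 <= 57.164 False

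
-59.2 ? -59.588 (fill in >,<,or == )>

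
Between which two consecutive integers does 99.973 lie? 99 and 100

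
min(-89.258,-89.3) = -89.3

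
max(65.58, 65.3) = 65.58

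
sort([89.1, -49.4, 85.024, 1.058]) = [-49.4, 1.058, 85.024, 89.1]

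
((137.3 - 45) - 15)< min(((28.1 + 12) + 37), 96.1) False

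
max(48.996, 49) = 49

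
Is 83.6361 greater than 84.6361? No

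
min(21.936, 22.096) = 21.936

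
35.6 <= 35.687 True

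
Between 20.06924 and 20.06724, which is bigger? 20.06924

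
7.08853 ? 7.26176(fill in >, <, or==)<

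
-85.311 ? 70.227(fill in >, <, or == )<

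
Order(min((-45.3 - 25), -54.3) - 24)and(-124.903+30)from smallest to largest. (-124.903+30), (min((-45.3 - 25), -54.3) - 24)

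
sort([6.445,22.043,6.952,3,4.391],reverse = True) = [22.043,6.952,6.445,4.391,3]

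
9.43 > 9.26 True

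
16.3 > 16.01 True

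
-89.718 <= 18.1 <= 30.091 True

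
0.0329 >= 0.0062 True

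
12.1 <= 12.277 True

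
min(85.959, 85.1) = 85.1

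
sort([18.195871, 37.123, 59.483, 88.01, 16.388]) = [16.388, 18.195871, 37.123, 59.483, 88.01]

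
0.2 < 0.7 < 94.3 True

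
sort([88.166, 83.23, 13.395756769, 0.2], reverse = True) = [88.166, 83.23, 13.395756769, 0.2]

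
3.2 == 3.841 False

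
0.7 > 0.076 True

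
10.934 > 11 False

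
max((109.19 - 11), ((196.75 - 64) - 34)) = 98.75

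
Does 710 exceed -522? Yes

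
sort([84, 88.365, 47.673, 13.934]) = [13.934, 47.673, 84, 88.365]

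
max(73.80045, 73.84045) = 73.84045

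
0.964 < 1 True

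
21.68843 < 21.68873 True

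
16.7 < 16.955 True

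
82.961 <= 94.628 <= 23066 True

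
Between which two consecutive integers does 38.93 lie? 38 and 39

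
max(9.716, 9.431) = 9.716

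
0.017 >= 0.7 False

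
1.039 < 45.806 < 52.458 True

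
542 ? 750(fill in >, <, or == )<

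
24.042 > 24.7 False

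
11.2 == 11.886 False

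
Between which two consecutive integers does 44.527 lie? 44 and 45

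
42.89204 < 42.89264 True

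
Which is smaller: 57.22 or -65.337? -65.337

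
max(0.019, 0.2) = 0.2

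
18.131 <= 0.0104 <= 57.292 False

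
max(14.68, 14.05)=14.68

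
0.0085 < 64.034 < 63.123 False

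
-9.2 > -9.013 False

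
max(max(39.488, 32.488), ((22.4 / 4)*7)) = 39.488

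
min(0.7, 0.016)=0.016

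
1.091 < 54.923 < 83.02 True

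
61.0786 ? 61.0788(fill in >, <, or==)<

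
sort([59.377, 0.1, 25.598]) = [0.1, 25.598, 59.377]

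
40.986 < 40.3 False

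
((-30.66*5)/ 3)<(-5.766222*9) False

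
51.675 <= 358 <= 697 True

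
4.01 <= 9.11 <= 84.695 True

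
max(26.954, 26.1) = 26.954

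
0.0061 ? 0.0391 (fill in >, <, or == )<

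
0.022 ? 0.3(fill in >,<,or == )<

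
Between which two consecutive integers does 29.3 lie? 29 and 30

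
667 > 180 True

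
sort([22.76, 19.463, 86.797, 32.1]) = [19.463, 22.76, 32.1, 86.797]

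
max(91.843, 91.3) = 91.843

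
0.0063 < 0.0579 True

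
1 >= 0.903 True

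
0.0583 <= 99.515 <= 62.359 False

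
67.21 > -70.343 True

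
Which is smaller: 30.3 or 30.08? 30.08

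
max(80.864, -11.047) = 80.864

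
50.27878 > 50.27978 False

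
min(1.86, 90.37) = 1.86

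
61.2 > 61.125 True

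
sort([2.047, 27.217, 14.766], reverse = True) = [27.217, 14.766, 2.047]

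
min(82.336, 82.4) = 82.336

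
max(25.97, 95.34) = 95.34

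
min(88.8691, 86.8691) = 86.8691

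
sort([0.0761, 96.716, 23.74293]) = [0.0761, 23.74293, 96.716]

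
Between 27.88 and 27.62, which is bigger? 27.88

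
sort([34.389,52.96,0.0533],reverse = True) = [52.96,34.389,0.0533]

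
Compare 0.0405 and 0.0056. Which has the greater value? 0.0405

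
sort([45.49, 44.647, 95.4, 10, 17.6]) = [10, 17.6, 44.647, 45.49, 95.4]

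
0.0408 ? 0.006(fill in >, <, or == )>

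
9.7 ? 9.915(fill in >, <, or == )<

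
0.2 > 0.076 True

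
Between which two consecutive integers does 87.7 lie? 87 and 88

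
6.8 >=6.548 True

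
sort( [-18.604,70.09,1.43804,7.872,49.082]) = [-18.604,1.43804,7.872,49.082,70.09]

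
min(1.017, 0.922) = 0.922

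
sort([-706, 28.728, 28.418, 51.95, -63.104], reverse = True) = [51.95, 28.728, 28.418, -63.104, -706]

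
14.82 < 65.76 True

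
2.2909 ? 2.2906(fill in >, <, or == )>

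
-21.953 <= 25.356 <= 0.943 False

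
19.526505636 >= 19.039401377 True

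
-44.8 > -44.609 False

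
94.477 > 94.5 False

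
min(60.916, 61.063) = 60.916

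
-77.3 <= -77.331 False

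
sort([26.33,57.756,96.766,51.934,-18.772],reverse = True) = [96.766,57.756,51.934,26.33,-18.772]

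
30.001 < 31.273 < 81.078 True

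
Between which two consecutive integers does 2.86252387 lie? 2 and 3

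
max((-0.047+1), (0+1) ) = 1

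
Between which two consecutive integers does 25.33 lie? 25 and 26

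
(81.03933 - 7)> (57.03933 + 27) False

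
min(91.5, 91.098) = 91.098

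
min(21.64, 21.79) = 21.64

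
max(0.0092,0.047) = 0.047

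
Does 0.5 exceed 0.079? Yes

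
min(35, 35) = 35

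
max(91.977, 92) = 92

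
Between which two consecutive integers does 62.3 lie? 62 and 63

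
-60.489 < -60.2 True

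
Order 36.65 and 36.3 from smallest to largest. 36.3, 36.65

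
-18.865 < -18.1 True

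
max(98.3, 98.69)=98.69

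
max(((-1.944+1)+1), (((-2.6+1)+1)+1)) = 0.4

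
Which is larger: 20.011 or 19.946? 20.011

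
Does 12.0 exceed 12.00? No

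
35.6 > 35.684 False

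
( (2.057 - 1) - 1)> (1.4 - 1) False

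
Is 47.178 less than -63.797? No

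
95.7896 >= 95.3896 True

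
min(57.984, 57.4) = 57.4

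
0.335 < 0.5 True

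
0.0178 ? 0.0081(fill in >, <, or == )>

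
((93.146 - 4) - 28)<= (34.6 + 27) True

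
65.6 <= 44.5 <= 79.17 False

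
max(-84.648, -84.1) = -84.1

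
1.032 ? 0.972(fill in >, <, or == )>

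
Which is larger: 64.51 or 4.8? 64.51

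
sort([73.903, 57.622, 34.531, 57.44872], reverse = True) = [73.903, 57.622, 57.44872, 34.531]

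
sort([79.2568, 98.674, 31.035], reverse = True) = [98.674, 79.2568, 31.035]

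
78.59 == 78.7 False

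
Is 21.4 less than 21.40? No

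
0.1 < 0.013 False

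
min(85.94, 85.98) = 85.94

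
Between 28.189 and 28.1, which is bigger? 28.189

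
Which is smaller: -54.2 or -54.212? -54.212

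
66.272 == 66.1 False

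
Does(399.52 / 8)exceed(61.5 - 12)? Yes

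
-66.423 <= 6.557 True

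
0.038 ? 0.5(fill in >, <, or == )<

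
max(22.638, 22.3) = 22.638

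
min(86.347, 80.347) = 80.347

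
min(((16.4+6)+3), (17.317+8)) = 25.317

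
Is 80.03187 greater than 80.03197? No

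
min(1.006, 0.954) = 0.954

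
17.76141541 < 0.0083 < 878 False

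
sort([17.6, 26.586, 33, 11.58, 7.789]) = [7.789, 11.58, 17.6, 26.586, 33]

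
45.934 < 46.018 True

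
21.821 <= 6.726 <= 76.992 False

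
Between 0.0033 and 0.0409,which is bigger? 0.0409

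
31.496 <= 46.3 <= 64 True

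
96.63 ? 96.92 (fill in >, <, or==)<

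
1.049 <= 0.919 False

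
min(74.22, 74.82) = 74.22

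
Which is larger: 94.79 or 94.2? 94.79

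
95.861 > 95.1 True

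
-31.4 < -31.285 True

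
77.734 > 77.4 True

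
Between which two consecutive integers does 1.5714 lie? 1 and 2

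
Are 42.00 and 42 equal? Yes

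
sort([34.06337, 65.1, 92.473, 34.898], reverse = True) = [92.473, 65.1, 34.898, 34.06337]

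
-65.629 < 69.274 True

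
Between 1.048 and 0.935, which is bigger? 1.048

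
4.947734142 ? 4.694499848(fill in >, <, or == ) >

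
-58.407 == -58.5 False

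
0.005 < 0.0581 True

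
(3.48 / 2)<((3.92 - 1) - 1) True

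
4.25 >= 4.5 False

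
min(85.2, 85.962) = 85.2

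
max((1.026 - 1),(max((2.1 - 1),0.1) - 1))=0.1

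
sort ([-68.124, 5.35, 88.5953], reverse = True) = [88.5953, 5.35, -68.124]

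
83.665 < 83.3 False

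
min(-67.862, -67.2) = -67.862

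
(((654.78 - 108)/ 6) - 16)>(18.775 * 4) True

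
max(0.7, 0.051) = 0.7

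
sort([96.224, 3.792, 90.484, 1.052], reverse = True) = [96.224, 90.484, 3.792, 1.052]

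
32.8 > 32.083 True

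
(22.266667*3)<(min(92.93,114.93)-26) True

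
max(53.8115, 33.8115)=53.8115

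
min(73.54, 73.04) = 73.04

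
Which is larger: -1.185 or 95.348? 95.348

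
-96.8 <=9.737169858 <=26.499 True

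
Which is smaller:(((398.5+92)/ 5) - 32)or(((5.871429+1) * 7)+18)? (((398.5+92)/ 5) - 32)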